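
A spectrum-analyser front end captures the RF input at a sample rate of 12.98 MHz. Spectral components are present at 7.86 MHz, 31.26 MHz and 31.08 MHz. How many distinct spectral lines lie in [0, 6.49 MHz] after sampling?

2

fs/2 = 6.49 MHz.
7.86 MHz > fs/2 = 6.49 MHz, folds to fs − 7.86 MHz = 5.12 MHz.
31.26 MHz mod fs = 5.3 MHz.
5.3 MHz ≤ fs/2 = 6.49 MHz, appears at 5.3 MHz.
31.08 MHz mod fs = 5.12 MHz.
5.12 MHz ≤ fs/2 = 6.49 MHz, appears at 5.12 MHz.
Distinct values: {5.12 MHz, 5.3 MHz} → 2.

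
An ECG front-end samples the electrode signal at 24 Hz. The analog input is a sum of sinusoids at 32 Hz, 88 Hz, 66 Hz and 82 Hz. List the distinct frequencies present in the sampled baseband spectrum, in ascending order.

fs/2 = 12 Hz.
32 Hz mod fs = 8 Hz.
8 Hz ≤ fs/2 = 12 Hz, appears at 8 Hz.
88 Hz mod fs = 16 Hz.
16 Hz > fs/2 = 12 Hz, folds to fs − 16 Hz = 8 Hz.
66 Hz mod fs = 18 Hz.
18 Hz > fs/2 = 12 Hz, folds to fs − 18 Hz = 6 Hz.
82 Hz mod fs = 10 Hz.
10 Hz ≤ fs/2 = 12 Hz, appears at 10 Hz.
Distinct values: {6 Hz, 8 Hz, 10 Hz}.

6 Hz, 8 Hz, 10 Hz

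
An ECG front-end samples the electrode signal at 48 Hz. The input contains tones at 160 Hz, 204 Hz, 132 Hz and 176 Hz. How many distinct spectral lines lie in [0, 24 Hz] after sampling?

2

fs/2 = 24 Hz.
160 Hz mod fs = 16 Hz.
16 Hz ≤ fs/2 = 24 Hz, appears at 16 Hz.
204 Hz mod fs = 12 Hz.
12 Hz ≤ fs/2 = 24 Hz, appears at 12 Hz.
132 Hz mod fs = 36 Hz.
36 Hz > fs/2 = 24 Hz, folds to fs − 36 Hz = 12 Hz.
176 Hz mod fs = 32 Hz.
32 Hz > fs/2 = 24 Hz, folds to fs − 32 Hz = 16 Hz.
Distinct values: {12 Hz, 16 Hz} → 2.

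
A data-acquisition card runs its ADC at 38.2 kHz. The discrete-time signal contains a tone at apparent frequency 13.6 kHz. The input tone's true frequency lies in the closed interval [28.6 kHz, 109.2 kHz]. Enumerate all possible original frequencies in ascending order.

Frequencies that alias to 13.6 kHz are k·fs ± 13.6 kHz for integer k ≥ 0.
k=0: 13.6 kHz.
k=1: 24.6 kHz, 51.8 kHz.
k=2: 62.8 kHz, 90 kHz.
k=3: 101 kHz, 128.2 kHz.
k=4: 139.2 kHz, 166.4 kHz.
Within [28.6 kHz, 109.2 kHz]: 51.8 kHz, 62.8 kHz, 90 kHz, 101 kHz.

51.8 kHz, 62.8 kHz, 90 kHz, 101 kHz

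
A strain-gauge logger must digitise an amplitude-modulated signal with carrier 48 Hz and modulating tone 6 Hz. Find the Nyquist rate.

AM sidebands sit at fc ± fm = 42 Hz and 54 Hz.
Highest-frequency component: 54 Hz.
Nyquist rate = 2 × 54 Hz = 108 Hz.

108 Hz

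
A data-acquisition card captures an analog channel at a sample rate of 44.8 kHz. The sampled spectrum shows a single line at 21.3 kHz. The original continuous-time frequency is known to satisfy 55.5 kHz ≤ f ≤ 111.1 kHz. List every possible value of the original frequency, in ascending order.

Frequencies that alias to 21.3 kHz are k·fs ± 21.3 kHz for integer k ≥ 0.
k=0: 21.3 kHz.
k=1: 23.5 kHz, 66.1 kHz.
k=2: 68.3 kHz, 110.9 kHz.
k=3: 113.1 kHz, 155.7 kHz.
Within [55.5 kHz, 111.1 kHz]: 66.1 kHz, 68.3 kHz, 110.9 kHz.

66.1 kHz, 68.3 kHz, 110.9 kHz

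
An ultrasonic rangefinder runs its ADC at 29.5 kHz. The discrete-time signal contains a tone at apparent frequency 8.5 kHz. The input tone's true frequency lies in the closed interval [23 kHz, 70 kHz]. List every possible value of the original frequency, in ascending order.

38 kHz, 50.5 kHz, 67.5 kHz

Frequencies that alias to 8.5 kHz are k·fs ± 8.5 kHz for integer k ≥ 0.
k=0: 8.5 kHz.
k=1: 21 kHz, 38 kHz.
k=2: 50.5 kHz, 67.5 kHz.
k=3: 80 kHz, 97 kHz.
Within [23 kHz, 70 kHz]: 38 kHz, 50.5 kHz, 67.5 kHz.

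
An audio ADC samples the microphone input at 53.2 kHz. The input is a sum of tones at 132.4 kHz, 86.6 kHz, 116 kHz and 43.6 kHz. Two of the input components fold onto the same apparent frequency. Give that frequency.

fs/2 = 26.6 kHz.
132.4 kHz mod fs = 26 kHz.
26 kHz ≤ fs/2 = 26.6 kHz, appears at 26 kHz.
86.6 kHz mod fs = 33.4 kHz.
33.4 kHz > fs/2 = 26.6 kHz, folds to fs − 33.4 kHz = 19.8 kHz.
116 kHz mod fs = 9.6 kHz.
9.6 kHz ≤ fs/2 = 26.6 kHz, appears at 9.6 kHz.
43.6 kHz > fs/2 = 26.6 kHz, folds to fs − 43.6 kHz = 9.6 kHz.
43.6 kHz and 116 kHz both map to 9.6 kHz.

9.6 kHz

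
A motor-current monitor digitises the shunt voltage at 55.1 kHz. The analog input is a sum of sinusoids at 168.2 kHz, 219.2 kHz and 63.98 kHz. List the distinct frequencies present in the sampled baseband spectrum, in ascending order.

fs/2 = 27.55 kHz.
168.2 kHz mod fs = 2.9 kHz.
2.9 kHz ≤ fs/2 = 27.55 kHz, appears at 2.9 kHz.
219.2 kHz mod fs = 53.9 kHz.
53.9 kHz > fs/2 = 27.55 kHz, folds to fs − 53.9 kHz = 1.2 kHz.
63.98 kHz mod fs = 8.88 kHz.
8.88 kHz ≤ fs/2 = 27.55 kHz, appears at 8.88 kHz.
Distinct values: {1.2 kHz, 2.9 kHz, 8.88 kHz}.

1.2 kHz, 2.9 kHz, 8.88 kHz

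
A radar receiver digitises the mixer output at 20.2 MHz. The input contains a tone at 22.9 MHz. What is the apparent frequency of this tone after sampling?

2.7 MHz

22.9 MHz mod fs = 2.7 MHz.
2.7 MHz ≤ fs/2 = 10.1 MHz, appears at 2.7 MHz.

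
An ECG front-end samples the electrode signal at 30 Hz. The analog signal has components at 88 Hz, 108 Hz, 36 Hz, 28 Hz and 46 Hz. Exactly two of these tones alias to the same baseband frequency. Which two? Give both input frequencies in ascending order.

fs/2 = 15 Hz.
88 Hz mod fs = 28 Hz.
28 Hz > fs/2 = 15 Hz, folds to fs − 28 Hz = 2 Hz.
108 Hz mod fs = 18 Hz.
18 Hz > fs/2 = 15 Hz, folds to fs − 18 Hz = 12 Hz.
36 Hz mod fs = 6 Hz.
6 Hz ≤ fs/2 = 15 Hz, appears at 6 Hz.
28 Hz > fs/2 = 15 Hz, folds to fs − 28 Hz = 2 Hz.
46 Hz mod fs = 16 Hz.
16 Hz > fs/2 = 15 Hz, folds to fs − 16 Hz = 14 Hz.
28 Hz and 88 Hz both map to 2 Hz.

28 Hz, 88 Hz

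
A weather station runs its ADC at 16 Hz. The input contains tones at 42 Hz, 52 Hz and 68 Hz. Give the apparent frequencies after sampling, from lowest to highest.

fs/2 = 8 Hz.
42 Hz mod fs = 10 Hz.
10 Hz > fs/2 = 8 Hz, folds to fs − 10 Hz = 6 Hz.
52 Hz mod fs = 4 Hz.
4 Hz ≤ fs/2 = 8 Hz, appears at 4 Hz.
68 Hz mod fs = 4 Hz.
4 Hz ≤ fs/2 = 8 Hz, appears at 4 Hz.
Distinct values: {4 Hz, 6 Hz}.

4 Hz, 6 Hz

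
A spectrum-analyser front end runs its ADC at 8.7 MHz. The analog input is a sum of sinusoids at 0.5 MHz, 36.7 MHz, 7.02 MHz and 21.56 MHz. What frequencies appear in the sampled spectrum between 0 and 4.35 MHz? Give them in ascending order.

0.5 MHz, 1.68 MHz, 1.9 MHz, 4.16 MHz

fs/2 = 4.35 MHz.
0.5 MHz ≤ fs/2 = 4.35 MHz, passes unchanged.
36.7 MHz mod fs = 1.9 MHz.
1.9 MHz ≤ fs/2 = 4.35 MHz, appears at 1.9 MHz.
7.02 MHz > fs/2 = 4.35 MHz, folds to fs − 7.02 MHz = 1.68 MHz.
21.56 MHz mod fs = 4.16 MHz.
4.16 MHz ≤ fs/2 = 4.35 MHz, appears at 4.16 MHz.
Distinct values: {0.5 MHz, 1.68 MHz, 1.9 MHz, 4.16 MHz}.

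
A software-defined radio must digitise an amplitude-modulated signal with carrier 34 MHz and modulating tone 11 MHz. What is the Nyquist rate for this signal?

AM sidebands sit at fc ± fm = 23 MHz and 45 MHz.
Highest-frequency component: 45 MHz.
Nyquist rate = 2 × 45 MHz = 90 MHz.

90 MHz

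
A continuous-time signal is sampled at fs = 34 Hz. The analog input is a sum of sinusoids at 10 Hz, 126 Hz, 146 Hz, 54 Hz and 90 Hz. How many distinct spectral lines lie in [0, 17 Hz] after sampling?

3

fs/2 = 17 Hz.
10 Hz ≤ fs/2 = 17 Hz, passes unchanged.
126 Hz mod fs = 24 Hz.
24 Hz > fs/2 = 17 Hz, folds to fs − 24 Hz = 10 Hz.
146 Hz mod fs = 10 Hz.
10 Hz ≤ fs/2 = 17 Hz, appears at 10 Hz.
54 Hz mod fs = 20 Hz.
20 Hz > fs/2 = 17 Hz, folds to fs − 20 Hz = 14 Hz.
90 Hz mod fs = 22 Hz.
22 Hz > fs/2 = 17 Hz, folds to fs − 22 Hz = 12 Hz.
Distinct values: {10 Hz, 12 Hz, 14 Hz} → 3.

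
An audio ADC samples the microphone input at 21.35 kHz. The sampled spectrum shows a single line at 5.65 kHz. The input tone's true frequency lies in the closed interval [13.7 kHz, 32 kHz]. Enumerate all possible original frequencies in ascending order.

Frequencies that alias to 5.65 kHz are k·fs ± 5.65 kHz for integer k ≥ 0.
k=0: 5.65 kHz.
k=1: 15.7 kHz, 27 kHz.
k=2: 37.05 kHz, 48.35 kHz.
Within [13.7 kHz, 32 kHz]: 15.7 kHz, 27 kHz.

15.7 kHz, 27 kHz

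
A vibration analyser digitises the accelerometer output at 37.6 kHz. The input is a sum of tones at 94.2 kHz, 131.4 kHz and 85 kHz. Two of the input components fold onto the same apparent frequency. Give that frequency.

18.6 kHz

fs/2 = 18.8 kHz.
94.2 kHz mod fs = 19 kHz.
19 kHz > fs/2 = 18.8 kHz, folds to fs − 19 kHz = 18.6 kHz.
131.4 kHz mod fs = 18.6 kHz.
18.6 kHz ≤ fs/2 = 18.8 kHz, appears at 18.6 kHz.
85 kHz mod fs = 9.8 kHz.
9.8 kHz ≤ fs/2 = 18.8 kHz, appears at 9.8 kHz.
94.2 kHz and 131.4 kHz both map to 18.6 kHz.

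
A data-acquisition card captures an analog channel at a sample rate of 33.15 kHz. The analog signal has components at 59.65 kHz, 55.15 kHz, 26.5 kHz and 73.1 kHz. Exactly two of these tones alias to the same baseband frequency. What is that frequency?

fs/2 = 16.575 kHz.
59.65 kHz mod fs = 26.5 kHz.
26.5 kHz > fs/2 = 16.575 kHz, folds to fs − 26.5 kHz = 6.65 kHz.
55.15 kHz mod fs = 22 kHz.
22 kHz > fs/2 = 16.575 kHz, folds to fs − 22 kHz = 11.15 kHz.
26.5 kHz > fs/2 = 16.575 kHz, folds to fs − 26.5 kHz = 6.65 kHz.
73.1 kHz mod fs = 6.8 kHz.
6.8 kHz ≤ fs/2 = 16.575 kHz, appears at 6.8 kHz.
26.5 kHz and 59.65 kHz both map to 6.65 kHz.

6.65 kHz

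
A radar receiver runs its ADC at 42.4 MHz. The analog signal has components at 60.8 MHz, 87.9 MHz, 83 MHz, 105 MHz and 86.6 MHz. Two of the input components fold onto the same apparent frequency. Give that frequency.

fs/2 = 21.2 MHz.
60.8 MHz mod fs = 18.4 MHz.
18.4 MHz ≤ fs/2 = 21.2 MHz, appears at 18.4 MHz.
87.9 MHz mod fs = 3.1 MHz.
3.1 MHz ≤ fs/2 = 21.2 MHz, appears at 3.1 MHz.
83 MHz mod fs = 40.6 MHz.
40.6 MHz > fs/2 = 21.2 MHz, folds to fs − 40.6 MHz = 1.8 MHz.
105 MHz mod fs = 20.2 MHz.
20.2 MHz ≤ fs/2 = 21.2 MHz, appears at 20.2 MHz.
86.6 MHz mod fs = 1.8 MHz.
1.8 MHz ≤ fs/2 = 21.2 MHz, appears at 1.8 MHz.
83 MHz and 86.6 MHz both map to 1.8 MHz.

1.8 MHz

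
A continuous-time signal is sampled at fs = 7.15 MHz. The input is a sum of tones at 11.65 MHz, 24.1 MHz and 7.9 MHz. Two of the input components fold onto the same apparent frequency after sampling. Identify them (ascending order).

fs/2 = 3.575 MHz.
11.65 MHz mod fs = 4.5 MHz.
4.5 MHz > fs/2 = 3.575 MHz, folds to fs − 4.5 MHz = 2.65 MHz.
24.1 MHz mod fs = 2.65 MHz.
2.65 MHz ≤ fs/2 = 3.575 MHz, appears at 2.65 MHz.
7.9 MHz mod fs = 0.75 MHz.
0.75 MHz ≤ fs/2 = 3.575 MHz, appears at 0.75 MHz.
11.65 MHz and 24.1 MHz both map to 2.65 MHz.

11.65 MHz, 24.1 MHz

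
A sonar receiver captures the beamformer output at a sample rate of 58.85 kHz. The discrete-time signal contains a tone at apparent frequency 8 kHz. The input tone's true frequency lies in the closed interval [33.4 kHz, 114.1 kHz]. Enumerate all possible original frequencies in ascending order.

50.85 kHz, 66.85 kHz, 109.7 kHz

Frequencies that alias to 8 kHz are k·fs ± 8 kHz for integer k ≥ 0.
k=0: 8 kHz.
k=1: 50.85 kHz, 66.85 kHz.
k=2: 109.7 kHz, 125.7 kHz.
k=3: 168.55 kHz, 184.55 kHz.
Within [33.4 kHz, 114.1 kHz]: 50.85 kHz, 66.85 kHz, 109.7 kHz.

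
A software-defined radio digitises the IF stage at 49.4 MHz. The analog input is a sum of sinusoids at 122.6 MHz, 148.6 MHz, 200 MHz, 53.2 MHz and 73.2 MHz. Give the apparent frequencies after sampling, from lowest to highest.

0.4 MHz, 2.4 MHz, 3.8 MHz, 23.8 MHz

fs/2 = 24.7 MHz.
122.6 MHz mod fs = 23.8 MHz.
23.8 MHz ≤ fs/2 = 24.7 MHz, appears at 23.8 MHz.
148.6 MHz mod fs = 0.4 MHz.
0.4 MHz ≤ fs/2 = 24.7 MHz, appears at 0.4 MHz.
200 MHz mod fs = 2.4 MHz.
2.4 MHz ≤ fs/2 = 24.7 MHz, appears at 2.4 MHz.
53.2 MHz mod fs = 3.8 MHz.
3.8 MHz ≤ fs/2 = 24.7 MHz, appears at 3.8 MHz.
73.2 MHz mod fs = 23.8 MHz.
23.8 MHz ≤ fs/2 = 24.7 MHz, appears at 23.8 MHz.
Distinct values: {0.4 MHz, 2.4 MHz, 3.8 MHz, 23.8 MHz}.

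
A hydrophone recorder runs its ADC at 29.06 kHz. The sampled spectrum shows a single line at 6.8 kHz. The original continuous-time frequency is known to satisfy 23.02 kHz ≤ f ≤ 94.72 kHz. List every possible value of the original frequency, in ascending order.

35.86 kHz, 51.32 kHz, 64.92 kHz, 80.38 kHz, 93.98 kHz

Frequencies that alias to 6.8 kHz are k·fs ± 6.8 kHz for integer k ≥ 0.
k=0: 6.8 kHz.
k=1: 22.26 kHz, 35.86 kHz.
k=2: 51.32 kHz, 64.92 kHz.
k=3: 80.38 kHz, 93.98 kHz.
k=4: 109.44 kHz, 123.04 kHz.
Within [23.02 kHz, 94.72 kHz]: 35.86 kHz, 51.32 kHz, 64.92 kHz, 80.38 kHz, 93.98 kHz.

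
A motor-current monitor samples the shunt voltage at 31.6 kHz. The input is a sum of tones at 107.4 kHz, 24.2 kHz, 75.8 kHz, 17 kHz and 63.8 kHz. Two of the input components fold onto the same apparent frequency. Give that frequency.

12.6 kHz

fs/2 = 15.8 kHz.
107.4 kHz mod fs = 12.6 kHz.
12.6 kHz ≤ fs/2 = 15.8 kHz, appears at 12.6 kHz.
24.2 kHz > fs/2 = 15.8 kHz, folds to fs − 24.2 kHz = 7.4 kHz.
75.8 kHz mod fs = 12.6 kHz.
12.6 kHz ≤ fs/2 = 15.8 kHz, appears at 12.6 kHz.
17 kHz > fs/2 = 15.8 kHz, folds to fs − 17 kHz = 14.6 kHz.
63.8 kHz mod fs = 0.6 kHz.
0.6 kHz ≤ fs/2 = 15.8 kHz, appears at 0.6 kHz.
75.8 kHz and 107.4 kHz both map to 12.6 kHz.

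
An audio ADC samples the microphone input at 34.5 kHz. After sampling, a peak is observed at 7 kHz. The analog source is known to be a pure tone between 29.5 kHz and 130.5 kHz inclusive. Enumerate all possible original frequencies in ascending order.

41.5 kHz, 62 kHz, 76 kHz, 96.5 kHz, 110.5 kHz

Frequencies that alias to 7 kHz are k·fs ± 7 kHz for integer k ≥ 0.
k=0: 7 kHz.
k=1: 27.5 kHz, 41.5 kHz.
k=2: 62 kHz, 76 kHz.
k=3: 96.5 kHz, 110.5 kHz.
k=4: 131 kHz, 145 kHz.
Within [29.5 kHz, 130.5 kHz]: 41.5 kHz, 62 kHz, 76 kHz, 96.5 kHz, 110.5 kHz.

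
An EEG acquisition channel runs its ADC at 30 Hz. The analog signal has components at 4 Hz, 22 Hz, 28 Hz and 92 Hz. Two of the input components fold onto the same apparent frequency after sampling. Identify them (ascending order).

fs/2 = 15 Hz.
4 Hz ≤ fs/2 = 15 Hz, passes unchanged.
22 Hz > fs/2 = 15 Hz, folds to fs − 22 Hz = 8 Hz.
28 Hz > fs/2 = 15 Hz, folds to fs − 28 Hz = 2 Hz.
92 Hz mod fs = 2 Hz.
2 Hz ≤ fs/2 = 15 Hz, appears at 2 Hz.
28 Hz and 92 Hz both map to 2 Hz.

28 Hz, 92 Hz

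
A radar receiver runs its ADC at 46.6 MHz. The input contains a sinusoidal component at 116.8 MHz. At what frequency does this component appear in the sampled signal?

116.8 MHz mod fs = 23.6 MHz.
23.6 MHz > fs/2 = 23.3 MHz, folds to fs − 23.6 MHz = 23 MHz.

23 MHz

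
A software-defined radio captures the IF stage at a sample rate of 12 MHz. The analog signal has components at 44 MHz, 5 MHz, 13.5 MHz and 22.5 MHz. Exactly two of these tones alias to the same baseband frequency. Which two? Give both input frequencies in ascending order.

fs/2 = 6 MHz.
44 MHz mod fs = 8 MHz.
8 MHz > fs/2 = 6 MHz, folds to fs − 8 MHz = 4 MHz.
5 MHz ≤ fs/2 = 6 MHz, passes unchanged.
13.5 MHz mod fs = 1.5 MHz.
1.5 MHz ≤ fs/2 = 6 MHz, appears at 1.5 MHz.
22.5 MHz mod fs = 10.5 MHz.
10.5 MHz > fs/2 = 6 MHz, folds to fs − 10.5 MHz = 1.5 MHz.
13.5 MHz and 22.5 MHz both map to 1.5 MHz.

13.5 MHz, 22.5 MHz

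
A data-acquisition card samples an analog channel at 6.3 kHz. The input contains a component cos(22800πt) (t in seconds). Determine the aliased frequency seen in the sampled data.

ω = 22800π rad/s → f = ω/(2π) = 11400 Hz = 11.4 kHz.
11.4 kHz mod fs = 5.1 kHz.
5.1 kHz > fs/2 = 3.15 kHz, folds to fs − 5.1 kHz = 1.2 kHz.

1.2 kHz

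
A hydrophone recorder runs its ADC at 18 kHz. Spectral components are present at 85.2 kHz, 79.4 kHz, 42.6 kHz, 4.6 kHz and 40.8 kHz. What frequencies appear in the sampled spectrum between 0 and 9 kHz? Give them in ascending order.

4.6 kHz, 4.8 kHz, 6.6 kHz, 7.4 kHz

fs/2 = 9 kHz.
85.2 kHz mod fs = 13.2 kHz.
13.2 kHz > fs/2 = 9 kHz, folds to fs − 13.2 kHz = 4.8 kHz.
79.4 kHz mod fs = 7.4 kHz.
7.4 kHz ≤ fs/2 = 9 kHz, appears at 7.4 kHz.
42.6 kHz mod fs = 6.6 kHz.
6.6 kHz ≤ fs/2 = 9 kHz, appears at 6.6 kHz.
4.6 kHz ≤ fs/2 = 9 kHz, passes unchanged.
40.8 kHz mod fs = 4.8 kHz.
4.8 kHz ≤ fs/2 = 9 kHz, appears at 4.8 kHz.
Distinct values: {4.6 kHz, 4.8 kHz, 6.6 kHz, 7.4 kHz}.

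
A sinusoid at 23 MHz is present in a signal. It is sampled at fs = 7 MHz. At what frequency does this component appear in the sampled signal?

23 MHz mod fs = 2 MHz.
2 MHz ≤ fs/2 = 3.5 MHz, appears at 2 MHz.

2 MHz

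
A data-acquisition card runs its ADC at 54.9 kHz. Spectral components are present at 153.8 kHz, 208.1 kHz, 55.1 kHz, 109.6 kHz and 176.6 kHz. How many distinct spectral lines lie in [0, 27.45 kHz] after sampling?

4

fs/2 = 27.45 kHz.
153.8 kHz mod fs = 44 kHz.
44 kHz > fs/2 = 27.45 kHz, folds to fs − 44 kHz = 10.9 kHz.
208.1 kHz mod fs = 43.4 kHz.
43.4 kHz > fs/2 = 27.45 kHz, folds to fs − 43.4 kHz = 11.5 kHz.
55.1 kHz mod fs = 0.2 kHz.
0.2 kHz ≤ fs/2 = 27.45 kHz, appears at 0.2 kHz.
109.6 kHz mod fs = 54.7 kHz.
54.7 kHz > fs/2 = 27.45 kHz, folds to fs − 54.7 kHz = 0.2 kHz.
176.6 kHz mod fs = 11.9 kHz.
11.9 kHz ≤ fs/2 = 27.45 kHz, appears at 11.9 kHz.
Distinct values: {0.2 kHz, 10.9 kHz, 11.5 kHz, 11.9 kHz} → 4.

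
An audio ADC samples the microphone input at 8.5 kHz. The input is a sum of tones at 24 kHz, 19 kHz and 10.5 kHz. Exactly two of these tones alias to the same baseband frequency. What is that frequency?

fs/2 = 4.25 kHz.
24 kHz mod fs = 7 kHz.
7 kHz > fs/2 = 4.25 kHz, folds to fs − 7 kHz = 1.5 kHz.
19 kHz mod fs = 2 kHz.
2 kHz ≤ fs/2 = 4.25 kHz, appears at 2 kHz.
10.5 kHz mod fs = 2 kHz.
2 kHz ≤ fs/2 = 4.25 kHz, appears at 2 kHz.
10.5 kHz and 19 kHz both map to 2 kHz.

2 kHz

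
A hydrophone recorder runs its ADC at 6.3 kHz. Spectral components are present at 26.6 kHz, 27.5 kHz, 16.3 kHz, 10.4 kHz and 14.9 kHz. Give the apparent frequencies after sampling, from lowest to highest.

1.4 kHz, 2.2 kHz, 2.3 kHz, 2.6 kHz

fs/2 = 3.15 kHz.
26.6 kHz mod fs = 1.4 kHz.
1.4 kHz ≤ fs/2 = 3.15 kHz, appears at 1.4 kHz.
27.5 kHz mod fs = 2.3 kHz.
2.3 kHz ≤ fs/2 = 3.15 kHz, appears at 2.3 kHz.
16.3 kHz mod fs = 3.7 kHz.
3.7 kHz > fs/2 = 3.15 kHz, folds to fs − 3.7 kHz = 2.6 kHz.
10.4 kHz mod fs = 4.1 kHz.
4.1 kHz > fs/2 = 3.15 kHz, folds to fs − 4.1 kHz = 2.2 kHz.
14.9 kHz mod fs = 2.3 kHz.
2.3 kHz ≤ fs/2 = 3.15 kHz, appears at 2.3 kHz.
Distinct values: {1.4 kHz, 2.2 kHz, 2.3 kHz, 2.6 kHz}.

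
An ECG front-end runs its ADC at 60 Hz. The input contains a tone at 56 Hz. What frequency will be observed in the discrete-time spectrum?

4 Hz

56 Hz > fs/2 = 30 Hz, folds to fs − 56 Hz = 4 Hz.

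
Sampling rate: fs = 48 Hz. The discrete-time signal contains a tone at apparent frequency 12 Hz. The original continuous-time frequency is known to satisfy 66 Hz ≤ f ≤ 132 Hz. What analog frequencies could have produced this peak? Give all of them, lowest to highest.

84 Hz, 108 Hz, 132 Hz

Frequencies that alias to 12 Hz are k·fs ± 12 Hz for integer k ≥ 0.
k=0: 12 Hz.
k=1: 36 Hz, 60 Hz.
k=2: 84 Hz, 108 Hz.
k=3: 132 Hz, 156 Hz.
k=4: 180 Hz, 204 Hz.
Within [66 Hz, 132 Hz]: 84 Hz, 108 Hz, 132 Hz.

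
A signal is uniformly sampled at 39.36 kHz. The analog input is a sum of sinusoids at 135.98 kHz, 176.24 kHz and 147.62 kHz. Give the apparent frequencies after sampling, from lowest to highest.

9.82 kHz, 17.9 kHz, 18.8 kHz

fs/2 = 19.68 kHz.
135.98 kHz mod fs = 17.9 kHz.
17.9 kHz ≤ fs/2 = 19.68 kHz, appears at 17.9 kHz.
176.24 kHz mod fs = 18.8 kHz.
18.8 kHz ≤ fs/2 = 19.68 kHz, appears at 18.8 kHz.
147.62 kHz mod fs = 29.54 kHz.
29.54 kHz > fs/2 = 19.68 kHz, folds to fs − 29.54 kHz = 9.82 kHz.
Distinct values: {9.82 kHz, 17.9 kHz, 18.8 kHz}.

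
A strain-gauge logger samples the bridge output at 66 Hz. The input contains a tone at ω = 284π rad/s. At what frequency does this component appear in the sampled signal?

ω = 284π rad/s → f = ω/(2π) = 142 Hz.
142 Hz mod fs = 10 Hz.
10 Hz ≤ fs/2 = 33 Hz, appears at 10 Hz.

10 Hz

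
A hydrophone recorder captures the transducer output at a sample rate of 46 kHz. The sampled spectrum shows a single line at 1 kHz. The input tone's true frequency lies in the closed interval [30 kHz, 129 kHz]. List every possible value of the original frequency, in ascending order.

Frequencies that alias to 1 kHz are k·fs ± 1 kHz for integer k ≥ 0.
k=0: 1 kHz.
k=1: 45 kHz, 47 kHz.
k=2: 91 kHz, 93 kHz.
k=3: 137 kHz, 139 kHz.
Within [30 kHz, 129 kHz]: 45 kHz, 47 kHz, 91 kHz, 93 kHz.

45 kHz, 47 kHz, 91 kHz, 93 kHz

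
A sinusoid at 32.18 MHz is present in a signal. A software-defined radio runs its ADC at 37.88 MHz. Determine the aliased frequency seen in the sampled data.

5.7 MHz

32.18 MHz > fs/2 = 18.94 MHz, folds to fs − 32.18 MHz = 5.7 MHz.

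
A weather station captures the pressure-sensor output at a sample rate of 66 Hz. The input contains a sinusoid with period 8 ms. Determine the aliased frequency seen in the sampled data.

T = 8 ms → f = 1/T = 125 Hz.
125 Hz mod fs = 59 Hz.
59 Hz > fs/2 = 33 Hz, folds to fs − 59 Hz = 7 Hz.

7 Hz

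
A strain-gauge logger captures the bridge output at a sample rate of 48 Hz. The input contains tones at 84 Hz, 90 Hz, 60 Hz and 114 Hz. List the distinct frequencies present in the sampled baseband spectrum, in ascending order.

6 Hz, 12 Hz, 18 Hz

fs/2 = 24 Hz.
84 Hz mod fs = 36 Hz.
36 Hz > fs/2 = 24 Hz, folds to fs − 36 Hz = 12 Hz.
90 Hz mod fs = 42 Hz.
42 Hz > fs/2 = 24 Hz, folds to fs − 42 Hz = 6 Hz.
60 Hz mod fs = 12 Hz.
12 Hz ≤ fs/2 = 24 Hz, appears at 12 Hz.
114 Hz mod fs = 18 Hz.
18 Hz ≤ fs/2 = 24 Hz, appears at 18 Hz.
Distinct values: {6 Hz, 12 Hz, 18 Hz}.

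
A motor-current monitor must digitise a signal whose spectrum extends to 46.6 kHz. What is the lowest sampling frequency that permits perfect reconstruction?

Nyquist rate = 2 × 46.6 kHz = 93.2 kHz.

93.2 kHz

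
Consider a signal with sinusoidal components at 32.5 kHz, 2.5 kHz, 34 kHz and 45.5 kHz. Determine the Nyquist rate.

Highest-frequency component: 45.5 kHz.
Nyquist rate = 2 × 45.5 kHz = 91 kHz.

91 kHz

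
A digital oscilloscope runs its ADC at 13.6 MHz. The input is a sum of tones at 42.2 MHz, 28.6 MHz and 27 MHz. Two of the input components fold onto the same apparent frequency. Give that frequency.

1.4 MHz

fs/2 = 6.8 MHz.
42.2 MHz mod fs = 1.4 MHz.
1.4 MHz ≤ fs/2 = 6.8 MHz, appears at 1.4 MHz.
28.6 MHz mod fs = 1.4 MHz.
1.4 MHz ≤ fs/2 = 6.8 MHz, appears at 1.4 MHz.
27 MHz mod fs = 13.4 MHz.
13.4 MHz > fs/2 = 6.8 MHz, folds to fs − 13.4 MHz = 0.2 MHz.
28.6 MHz and 42.2 MHz both map to 1.4 MHz.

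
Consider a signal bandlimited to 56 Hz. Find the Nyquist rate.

112 Hz

Nyquist rate = 2 × 56 Hz = 112 Hz.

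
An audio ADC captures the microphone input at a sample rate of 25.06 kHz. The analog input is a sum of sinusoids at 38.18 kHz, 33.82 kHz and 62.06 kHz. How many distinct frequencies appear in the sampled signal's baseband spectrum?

fs/2 = 12.53 kHz.
38.18 kHz mod fs = 13.12 kHz.
13.12 kHz > fs/2 = 12.53 kHz, folds to fs − 13.12 kHz = 11.94 kHz.
33.82 kHz mod fs = 8.76 kHz.
8.76 kHz ≤ fs/2 = 12.53 kHz, appears at 8.76 kHz.
62.06 kHz mod fs = 11.94 kHz.
11.94 kHz ≤ fs/2 = 12.53 kHz, appears at 11.94 kHz.
Distinct values: {8.76 kHz, 11.94 kHz} → 2.

2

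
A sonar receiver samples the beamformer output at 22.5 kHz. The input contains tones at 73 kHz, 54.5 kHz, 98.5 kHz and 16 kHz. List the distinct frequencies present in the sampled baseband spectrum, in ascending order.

5.5 kHz, 6.5 kHz, 8.5 kHz, 9.5 kHz

fs/2 = 11.25 kHz.
73 kHz mod fs = 5.5 kHz.
5.5 kHz ≤ fs/2 = 11.25 kHz, appears at 5.5 kHz.
54.5 kHz mod fs = 9.5 kHz.
9.5 kHz ≤ fs/2 = 11.25 kHz, appears at 9.5 kHz.
98.5 kHz mod fs = 8.5 kHz.
8.5 kHz ≤ fs/2 = 11.25 kHz, appears at 8.5 kHz.
16 kHz > fs/2 = 11.25 kHz, folds to fs − 16 kHz = 6.5 kHz.
Distinct values: {5.5 kHz, 6.5 kHz, 8.5 kHz, 9.5 kHz}.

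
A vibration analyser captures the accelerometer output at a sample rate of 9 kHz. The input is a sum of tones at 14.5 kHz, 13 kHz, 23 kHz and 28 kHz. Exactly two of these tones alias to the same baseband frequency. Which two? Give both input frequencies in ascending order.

fs/2 = 4.5 kHz.
14.5 kHz mod fs = 5.5 kHz.
5.5 kHz > fs/2 = 4.5 kHz, folds to fs − 5.5 kHz = 3.5 kHz.
13 kHz mod fs = 4 kHz.
4 kHz ≤ fs/2 = 4.5 kHz, appears at 4 kHz.
23 kHz mod fs = 5 kHz.
5 kHz > fs/2 = 4.5 kHz, folds to fs − 5 kHz = 4 kHz.
28 kHz mod fs = 1 kHz.
1 kHz ≤ fs/2 = 4.5 kHz, appears at 1 kHz.
13 kHz and 23 kHz both map to 4 kHz.

13 kHz, 23 kHz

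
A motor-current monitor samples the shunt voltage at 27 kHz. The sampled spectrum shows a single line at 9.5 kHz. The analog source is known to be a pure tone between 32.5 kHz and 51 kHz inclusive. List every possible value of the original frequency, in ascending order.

Frequencies that alias to 9.5 kHz are k·fs ± 9.5 kHz for integer k ≥ 0.
k=0: 9.5 kHz.
k=1: 17.5 kHz, 36.5 kHz.
k=2: 44.5 kHz, 63.5 kHz.
k=3: 71.5 kHz, 90.5 kHz.
Within [32.5 kHz, 51 kHz]: 36.5 kHz, 44.5 kHz.

36.5 kHz, 44.5 kHz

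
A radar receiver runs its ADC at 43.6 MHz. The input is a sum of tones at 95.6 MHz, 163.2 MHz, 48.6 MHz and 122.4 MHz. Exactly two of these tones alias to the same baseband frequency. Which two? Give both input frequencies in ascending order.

95.6 MHz, 122.4 MHz

fs/2 = 21.8 MHz.
95.6 MHz mod fs = 8.4 MHz.
8.4 MHz ≤ fs/2 = 21.8 MHz, appears at 8.4 MHz.
163.2 MHz mod fs = 32.4 MHz.
32.4 MHz > fs/2 = 21.8 MHz, folds to fs − 32.4 MHz = 11.2 MHz.
48.6 MHz mod fs = 5 MHz.
5 MHz ≤ fs/2 = 21.8 MHz, appears at 5 MHz.
122.4 MHz mod fs = 35.2 MHz.
35.2 MHz > fs/2 = 21.8 MHz, folds to fs − 35.2 MHz = 8.4 MHz.
95.6 MHz and 122.4 MHz both map to 8.4 MHz.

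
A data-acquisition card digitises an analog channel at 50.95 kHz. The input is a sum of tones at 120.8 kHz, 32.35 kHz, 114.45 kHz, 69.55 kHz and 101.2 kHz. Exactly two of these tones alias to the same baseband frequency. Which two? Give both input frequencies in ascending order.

32.35 kHz, 69.55 kHz

fs/2 = 25.475 kHz.
120.8 kHz mod fs = 18.9 kHz.
18.9 kHz ≤ fs/2 = 25.475 kHz, appears at 18.9 kHz.
32.35 kHz > fs/2 = 25.475 kHz, folds to fs − 32.35 kHz = 18.6 kHz.
114.45 kHz mod fs = 12.55 kHz.
12.55 kHz ≤ fs/2 = 25.475 kHz, appears at 12.55 kHz.
69.55 kHz mod fs = 18.6 kHz.
18.6 kHz ≤ fs/2 = 25.475 kHz, appears at 18.6 kHz.
101.2 kHz mod fs = 50.25 kHz.
50.25 kHz > fs/2 = 25.475 kHz, folds to fs − 50.25 kHz = 0.7 kHz.
32.35 kHz and 69.55 kHz both map to 18.6 kHz.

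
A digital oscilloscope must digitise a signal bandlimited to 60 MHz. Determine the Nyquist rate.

120 MHz

Nyquist rate = 2 × 60 MHz = 120 MHz.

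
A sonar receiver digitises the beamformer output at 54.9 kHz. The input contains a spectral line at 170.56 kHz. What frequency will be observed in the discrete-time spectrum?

170.56 kHz mod fs = 5.86 kHz.
5.86 kHz ≤ fs/2 = 27.45 kHz, appears at 5.86 kHz.

5.86 kHz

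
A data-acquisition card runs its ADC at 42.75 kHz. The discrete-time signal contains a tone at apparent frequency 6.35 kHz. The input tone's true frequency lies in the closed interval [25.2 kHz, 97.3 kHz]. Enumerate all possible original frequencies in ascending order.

Frequencies that alias to 6.35 kHz are k·fs ± 6.35 kHz for integer k ≥ 0.
k=0: 6.35 kHz.
k=1: 36.4 kHz, 49.1 kHz.
k=2: 79.15 kHz, 91.85 kHz.
k=3: 121.9 kHz, 134.6 kHz.
Within [25.2 kHz, 97.3 kHz]: 36.4 kHz, 49.1 kHz, 79.15 kHz, 91.85 kHz.

36.4 kHz, 49.1 kHz, 79.15 kHz, 91.85 kHz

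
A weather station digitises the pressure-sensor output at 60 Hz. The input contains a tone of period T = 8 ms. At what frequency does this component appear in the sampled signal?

T = 8 ms → f = 1/T = 125 Hz.
125 Hz mod fs = 5 Hz.
5 Hz ≤ fs/2 = 30 Hz, appears at 5 Hz.

5 Hz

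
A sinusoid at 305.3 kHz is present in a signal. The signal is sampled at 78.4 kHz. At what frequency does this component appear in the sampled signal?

8.3 kHz

305.3 kHz mod fs = 70.1 kHz.
70.1 kHz > fs/2 = 39.2 kHz, folds to fs − 70.1 kHz = 8.3 kHz.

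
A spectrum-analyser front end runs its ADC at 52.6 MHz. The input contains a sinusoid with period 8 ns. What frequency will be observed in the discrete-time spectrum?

T = 8 ns → f = 1/T = 125 MHz.
125 MHz mod fs = 19.8 MHz.
19.8 MHz ≤ fs/2 = 26.3 MHz, appears at 19.8 MHz.

19.8 MHz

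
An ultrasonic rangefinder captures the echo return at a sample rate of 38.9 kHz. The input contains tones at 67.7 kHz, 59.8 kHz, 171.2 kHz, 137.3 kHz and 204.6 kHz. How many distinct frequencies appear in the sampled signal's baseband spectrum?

4

fs/2 = 19.45 kHz.
67.7 kHz mod fs = 28.8 kHz.
28.8 kHz > fs/2 = 19.45 kHz, folds to fs − 28.8 kHz = 10.1 kHz.
59.8 kHz mod fs = 20.9 kHz.
20.9 kHz > fs/2 = 19.45 kHz, folds to fs − 20.9 kHz = 18 kHz.
171.2 kHz mod fs = 15.6 kHz.
15.6 kHz ≤ fs/2 = 19.45 kHz, appears at 15.6 kHz.
137.3 kHz mod fs = 20.6 kHz.
20.6 kHz > fs/2 = 19.45 kHz, folds to fs − 20.6 kHz = 18.3 kHz.
204.6 kHz mod fs = 10.1 kHz.
10.1 kHz ≤ fs/2 = 19.45 kHz, appears at 10.1 kHz.
Distinct values: {10.1 kHz, 15.6 kHz, 18 kHz, 18.3 kHz} → 4.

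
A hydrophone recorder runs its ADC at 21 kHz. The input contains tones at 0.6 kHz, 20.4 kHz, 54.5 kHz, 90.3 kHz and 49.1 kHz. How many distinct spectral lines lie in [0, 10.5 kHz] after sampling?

fs/2 = 10.5 kHz.
0.6 kHz ≤ fs/2 = 10.5 kHz, passes unchanged.
20.4 kHz > fs/2 = 10.5 kHz, folds to fs − 20.4 kHz = 0.6 kHz.
54.5 kHz mod fs = 12.5 kHz.
12.5 kHz > fs/2 = 10.5 kHz, folds to fs − 12.5 kHz = 8.5 kHz.
90.3 kHz mod fs = 6.3 kHz.
6.3 kHz ≤ fs/2 = 10.5 kHz, appears at 6.3 kHz.
49.1 kHz mod fs = 7.1 kHz.
7.1 kHz ≤ fs/2 = 10.5 kHz, appears at 7.1 kHz.
Distinct values: {0.6 kHz, 6.3 kHz, 7.1 kHz, 8.5 kHz} → 4.

4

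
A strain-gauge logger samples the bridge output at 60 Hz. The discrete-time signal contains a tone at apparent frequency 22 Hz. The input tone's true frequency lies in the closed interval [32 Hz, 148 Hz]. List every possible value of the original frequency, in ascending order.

38 Hz, 82 Hz, 98 Hz, 142 Hz

Frequencies that alias to 22 Hz are k·fs ± 22 Hz for integer k ≥ 0.
k=0: 22 Hz.
k=1: 38 Hz, 82 Hz.
k=2: 98 Hz, 142 Hz.
k=3: 158 Hz, 202 Hz.
Within [32 Hz, 148 Hz]: 38 Hz, 82 Hz, 98 Hz, 142 Hz.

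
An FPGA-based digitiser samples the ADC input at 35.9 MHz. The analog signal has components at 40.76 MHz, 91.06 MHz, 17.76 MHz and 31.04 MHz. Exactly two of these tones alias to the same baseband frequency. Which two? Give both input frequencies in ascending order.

fs/2 = 17.95 MHz.
40.76 MHz mod fs = 4.86 MHz.
4.86 MHz ≤ fs/2 = 17.95 MHz, appears at 4.86 MHz.
91.06 MHz mod fs = 19.26 MHz.
19.26 MHz > fs/2 = 17.95 MHz, folds to fs − 19.26 MHz = 16.64 MHz.
17.76 MHz ≤ fs/2 = 17.95 MHz, passes unchanged.
31.04 MHz > fs/2 = 17.95 MHz, folds to fs − 31.04 MHz = 4.86 MHz.
31.04 MHz and 40.76 MHz both map to 4.86 MHz.

31.04 MHz, 40.76 MHz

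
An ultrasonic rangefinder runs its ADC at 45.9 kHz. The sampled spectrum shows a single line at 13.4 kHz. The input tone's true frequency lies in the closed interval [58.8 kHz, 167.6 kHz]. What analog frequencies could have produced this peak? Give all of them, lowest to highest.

59.3 kHz, 78.4 kHz, 105.2 kHz, 124.3 kHz, 151.1 kHz

Frequencies that alias to 13.4 kHz are k·fs ± 13.4 kHz for integer k ≥ 0.
k=0: 13.4 kHz.
k=1: 32.5 kHz, 59.3 kHz.
k=2: 78.4 kHz, 105.2 kHz.
k=3: 124.3 kHz, 151.1 kHz.
k=4: 170.2 kHz, 197 kHz.
Within [58.8 kHz, 167.6 kHz]: 59.3 kHz, 78.4 kHz, 105.2 kHz, 124.3 kHz, 151.1 kHz.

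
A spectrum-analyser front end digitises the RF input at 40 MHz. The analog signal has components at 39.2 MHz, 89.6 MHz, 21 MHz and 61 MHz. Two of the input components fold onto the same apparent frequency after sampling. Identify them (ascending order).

21 MHz, 61 MHz

fs/2 = 20 MHz.
39.2 MHz > fs/2 = 20 MHz, folds to fs − 39.2 MHz = 0.8 MHz.
89.6 MHz mod fs = 9.6 MHz.
9.6 MHz ≤ fs/2 = 20 MHz, appears at 9.6 MHz.
21 MHz > fs/2 = 20 MHz, folds to fs − 21 MHz = 19 MHz.
61 MHz mod fs = 21 MHz.
21 MHz > fs/2 = 20 MHz, folds to fs − 21 MHz = 19 MHz.
21 MHz and 61 MHz both map to 19 MHz.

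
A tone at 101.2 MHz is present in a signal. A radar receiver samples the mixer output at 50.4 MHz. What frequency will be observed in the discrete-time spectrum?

101.2 MHz mod fs = 0.4 MHz.
0.4 MHz ≤ fs/2 = 25.2 MHz, appears at 0.4 MHz.

0.4 MHz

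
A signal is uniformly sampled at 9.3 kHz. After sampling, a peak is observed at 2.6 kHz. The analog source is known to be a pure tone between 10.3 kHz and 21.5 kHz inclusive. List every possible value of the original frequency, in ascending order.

Frequencies that alias to 2.6 kHz are k·fs ± 2.6 kHz for integer k ≥ 0.
k=0: 2.6 kHz.
k=1: 6.7 kHz, 11.9 kHz.
k=2: 16 kHz, 21.2 kHz.
k=3: 25.3 kHz, 30.5 kHz.
Within [10.3 kHz, 21.5 kHz]: 11.9 kHz, 16 kHz, 21.2 kHz.

11.9 kHz, 16 kHz, 21.2 kHz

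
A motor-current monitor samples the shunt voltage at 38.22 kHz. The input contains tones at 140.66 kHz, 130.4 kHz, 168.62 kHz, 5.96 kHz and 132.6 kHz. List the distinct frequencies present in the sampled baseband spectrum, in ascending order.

5.96 kHz, 12.22 kHz, 15.74 kHz, 17.94 kHz

fs/2 = 19.11 kHz.
140.66 kHz mod fs = 26 kHz.
26 kHz > fs/2 = 19.11 kHz, folds to fs − 26 kHz = 12.22 kHz.
130.4 kHz mod fs = 15.74 kHz.
15.74 kHz ≤ fs/2 = 19.11 kHz, appears at 15.74 kHz.
168.62 kHz mod fs = 15.74 kHz.
15.74 kHz ≤ fs/2 = 19.11 kHz, appears at 15.74 kHz.
5.96 kHz ≤ fs/2 = 19.11 kHz, passes unchanged.
132.6 kHz mod fs = 17.94 kHz.
17.94 kHz ≤ fs/2 = 19.11 kHz, appears at 17.94 kHz.
Distinct values: {5.96 kHz, 12.22 kHz, 15.74 kHz, 17.94 kHz}.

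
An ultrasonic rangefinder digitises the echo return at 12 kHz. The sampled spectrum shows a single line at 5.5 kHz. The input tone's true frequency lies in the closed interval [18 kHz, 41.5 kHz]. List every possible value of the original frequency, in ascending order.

Frequencies that alias to 5.5 kHz are k·fs ± 5.5 kHz for integer k ≥ 0.
k=0: 5.5 kHz.
k=1: 6.5 kHz, 17.5 kHz.
k=2: 18.5 kHz, 29.5 kHz.
k=3: 30.5 kHz, 41.5 kHz.
k=4: 42.5 kHz, 53.5 kHz.
Within [18 kHz, 41.5 kHz]: 18.5 kHz, 29.5 kHz, 30.5 kHz, 41.5 kHz.

18.5 kHz, 29.5 kHz, 30.5 kHz, 41.5 kHz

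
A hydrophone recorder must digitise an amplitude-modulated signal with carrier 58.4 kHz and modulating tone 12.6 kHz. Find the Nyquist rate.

142 kHz

AM sidebands sit at fc ± fm = 45.8 kHz and 71 kHz.
Highest-frequency component: 71 kHz.
Nyquist rate = 2 × 71 kHz = 142 kHz.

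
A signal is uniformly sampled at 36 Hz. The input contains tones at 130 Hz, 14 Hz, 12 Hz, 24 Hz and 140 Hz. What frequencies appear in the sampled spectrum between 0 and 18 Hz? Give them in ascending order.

4 Hz, 12 Hz, 14 Hz

fs/2 = 18 Hz.
130 Hz mod fs = 22 Hz.
22 Hz > fs/2 = 18 Hz, folds to fs − 22 Hz = 14 Hz.
14 Hz ≤ fs/2 = 18 Hz, passes unchanged.
12 Hz ≤ fs/2 = 18 Hz, passes unchanged.
24 Hz > fs/2 = 18 Hz, folds to fs − 24 Hz = 12 Hz.
140 Hz mod fs = 32 Hz.
32 Hz > fs/2 = 18 Hz, folds to fs − 32 Hz = 4 Hz.
Distinct values: {4 Hz, 12 Hz, 14 Hz}.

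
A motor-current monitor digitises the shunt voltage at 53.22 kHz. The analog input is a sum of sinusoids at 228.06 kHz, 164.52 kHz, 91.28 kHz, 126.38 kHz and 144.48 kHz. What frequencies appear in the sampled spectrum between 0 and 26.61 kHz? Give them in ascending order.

4.86 kHz, 15.16 kHz, 15.18 kHz, 19.94 kHz

fs/2 = 26.61 kHz.
228.06 kHz mod fs = 15.18 kHz.
15.18 kHz ≤ fs/2 = 26.61 kHz, appears at 15.18 kHz.
164.52 kHz mod fs = 4.86 kHz.
4.86 kHz ≤ fs/2 = 26.61 kHz, appears at 4.86 kHz.
91.28 kHz mod fs = 38.06 kHz.
38.06 kHz > fs/2 = 26.61 kHz, folds to fs − 38.06 kHz = 15.16 kHz.
126.38 kHz mod fs = 19.94 kHz.
19.94 kHz ≤ fs/2 = 26.61 kHz, appears at 19.94 kHz.
144.48 kHz mod fs = 38.04 kHz.
38.04 kHz > fs/2 = 26.61 kHz, folds to fs − 38.04 kHz = 15.18 kHz.
Distinct values: {4.86 kHz, 15.16 kHz, 15.18 kHz, 19.94 kHz}.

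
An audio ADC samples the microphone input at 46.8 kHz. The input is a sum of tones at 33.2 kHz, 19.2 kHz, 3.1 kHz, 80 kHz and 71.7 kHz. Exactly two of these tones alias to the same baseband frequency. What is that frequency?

13.6 kHz

fs/2 = 23.4 kHz.
33.2 kHz > fs/2 = 23.4 kHz, folds to fs − 33.2 kHz = 13.6 kHz.
19.2 kHz ≤ fs/2 = 23.4 kHz, passes unchanged.
3.1 kHz ≤ fs/2 = 23.4 kHz, passes unchanged.
80 kHz mod fs = 33.2 kHz.
33.2 kHz > fs/2 = 23.4 kHz, folds to fs − 33.2 kHz = 13.6 kHz.
71.7 kHz mod fs = 24.9 kHz.
24.9 kHz > fs/2 = 23.4 kHz, folds to fs − 24.9 kHz = 21.9 kHz.
33.2 kHz and 80 kHz both map to 13.6 kHz.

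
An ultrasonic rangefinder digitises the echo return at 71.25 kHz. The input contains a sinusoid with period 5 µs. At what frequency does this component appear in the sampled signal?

T = 5 µs → f = 1/T = 200 kHz.
200 kHz mod fs = 57.5 kHz.
57.5 kHz > fs/2 = 35.625 kHz, folds to fs − 57.5 kHz = 13.75 kHz.

13.75 kHz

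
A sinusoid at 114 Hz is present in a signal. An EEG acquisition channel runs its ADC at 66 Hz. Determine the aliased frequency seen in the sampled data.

114 Hz mod fs = 48 Hz.
48 Hz > fs/2 = 33 Hz, folds to fs − 48 Hz = 18 Hz.

18 Hz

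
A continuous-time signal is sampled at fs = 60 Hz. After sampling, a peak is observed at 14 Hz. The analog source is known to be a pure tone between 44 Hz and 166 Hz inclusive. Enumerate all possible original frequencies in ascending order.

46 Hz, 74 Hz, 106 Hz, 134 Hz, 166 Hz

Frequencies that alias to 14 Hz are k·fs ± 14 Hz for integer k ≥ 0.
k=0: 14 Hz.
k=1: 46 Hz, 74 Hz.
k=2: 106 Hz, 134 Hz.
k=3: 166 Hz, 194 Hz.
k=4: 226 Hz, 254 Hz.
Within [44 Hz, 166 Hz]: 46 Hz, 74 Hz, 106 Hz, 134 Hz, 166 Hz.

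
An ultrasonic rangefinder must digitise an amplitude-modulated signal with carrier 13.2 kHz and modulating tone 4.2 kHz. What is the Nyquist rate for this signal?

34.8 kHz

AM sidebands sit at fc ± fm = 9 kHz and 17.4 kHz.
Highest-frequency component: 17.4 kHz.
Nyquist rate = 2 × 17.4 kHz = 34.8 kHz.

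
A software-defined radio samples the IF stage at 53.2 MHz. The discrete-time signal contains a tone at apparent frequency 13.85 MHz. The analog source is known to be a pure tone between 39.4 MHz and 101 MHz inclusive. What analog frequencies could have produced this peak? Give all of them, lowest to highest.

67.05 MHz, 92.55 MHz

Frequencies that alias to 13.85 MHz are k·fs ± 13.85 MHz for integer k ≥ 0.
k=0: 13.85 MHz.
k=1: 39.35 MHz, 67.05 MHz.
k=2: 92.55 MHz, 120.25 MHz.
k=3: 145.75 MHz, 173.45 MHz.
Within [39.4 MHz, 101 MHz]: 67.05 MHz, 92.55 MHz.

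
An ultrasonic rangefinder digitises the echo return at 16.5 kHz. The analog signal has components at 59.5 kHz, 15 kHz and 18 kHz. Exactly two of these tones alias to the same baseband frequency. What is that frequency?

1.5 kHz

fs/2 = 8.25 kHz.
59.5 kHz mod fs = 10 kHz.
10 kHz > fs/2 = 8.25 kHz, folds to fs − 10 kHz = 6.5 kHz.
15 kHz > fs/2 = 8.25 kHz, folds to fs − 15 kHz = 1.5 kHz.
18 kHz mod fs = 1.5 kHz.
1.5 kHz ≤ fs/2 = 8.25 kHz, appears at 1.5 kHz.
15 kHz and 18 kHz both map to 1.5 kHz.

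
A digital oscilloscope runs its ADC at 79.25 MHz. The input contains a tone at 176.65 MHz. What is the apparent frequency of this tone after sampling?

18.15 MHz

176.65 MHz mod fs = 18.15 MHz.
18.15 MHz ≤ fs/2 = 39.625 MHz, appears at 18.15 MHz.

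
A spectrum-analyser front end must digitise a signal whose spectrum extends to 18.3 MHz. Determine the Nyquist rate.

36.6 MHz

Nyquist rate = 2 × 18.3 MHz = 36.6 MHz.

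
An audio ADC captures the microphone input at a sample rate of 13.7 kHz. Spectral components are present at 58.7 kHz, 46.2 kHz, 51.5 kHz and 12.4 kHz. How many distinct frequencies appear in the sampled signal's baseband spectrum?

fs/2 = 6.85 kHz.
58.7 kHz mod fs = 3.9 kHz.
3.9 kHz ≤ fs/2 = 6.85 kHz, appears at 3.9 kHz.
46.2 kHz mod fs = 5.1 kHz.
5.1 kHz ≤ fs/2 = 6.85 kHz, appears at 5.1 kHz.
51.5 kHz mod fs = 10.4 kHz.
10.4 kHz > fs/2 = 6.85 kHz, folds to fs − 10.4 kHz = 3.3 kHz.
12.4 kHz > fs/2 = 6.85 kHz, folds to fs − 12.4 kHz = 1.3 kHz.
Distinct values: {1.3 kHz, 3.3 kHz, 3.9 kHz, 5.1 kHz} → 4.

4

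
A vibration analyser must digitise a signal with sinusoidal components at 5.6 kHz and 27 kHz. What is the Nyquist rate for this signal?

Highest-frequency component: 27 kHz.
Nyquist rate = 2 × 27 kHz = 54 kHz.

54 kHz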